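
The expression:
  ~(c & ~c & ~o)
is always true.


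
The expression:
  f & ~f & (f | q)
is never true.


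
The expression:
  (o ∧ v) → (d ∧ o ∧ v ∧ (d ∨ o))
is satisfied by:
  {d: True, v: False, o: False}
  {v: False, o: False, d: False}
  {d: True, o: True, v: False}
  {o: True, v: False, d: False}
  {d: True, v: True, o: False}
  {v: True, d: False, o: False}
  {d: True, o: True, v: True}


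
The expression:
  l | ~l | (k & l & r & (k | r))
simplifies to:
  True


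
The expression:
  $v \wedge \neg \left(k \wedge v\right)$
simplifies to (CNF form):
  $v \wedge \neg k$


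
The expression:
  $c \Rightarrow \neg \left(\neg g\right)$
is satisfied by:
  {g: True, c: False}
  {c: False, g: False}
  {c: True, g: True}


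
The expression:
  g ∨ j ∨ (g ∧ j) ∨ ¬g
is always true.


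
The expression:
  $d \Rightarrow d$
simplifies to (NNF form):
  $\text{True}$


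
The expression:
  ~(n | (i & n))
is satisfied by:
  {n: False}


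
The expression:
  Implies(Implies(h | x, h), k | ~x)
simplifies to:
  k | ~h | ~x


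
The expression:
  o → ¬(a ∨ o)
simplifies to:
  ¬o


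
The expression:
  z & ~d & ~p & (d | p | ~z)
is never true.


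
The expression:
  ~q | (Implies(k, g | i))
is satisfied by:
  {i: True, g: True, k: False, q: False}
  {i: True, g: False, k: False, q: False}
  {g: True, i: False, k: False, q: False}
  {i: False, g: False, k: False, q: False}
  {i: True, q: True, g: True, k: False}
  {i: True, q: True, g: False, k: False}
  {q: True, g: True, i: False, k: False}
  {q: True, i: False, g: False, k: False}
  {i: True, k: True, g: True, q: False}
  {i: True, k: True, g: False, q: False}
  {k: True, g: True, i: False, q: False}
  {k: True, i: False, g: False, q: False}
  {q: True, k: True, i: True, g: True}
  {q: True, k: True, i: True, g: False}
  {q: True, k: True, g: True, i: False}


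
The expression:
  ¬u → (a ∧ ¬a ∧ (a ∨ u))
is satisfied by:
  {u: True}


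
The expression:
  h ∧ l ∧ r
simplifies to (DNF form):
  h ∧ l ∧ r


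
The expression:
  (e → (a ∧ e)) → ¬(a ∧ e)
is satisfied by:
  {e: False, a: False}
  {a: True, e: False}
  {e: True, a: False}


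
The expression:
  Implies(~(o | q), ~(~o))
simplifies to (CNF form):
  o | q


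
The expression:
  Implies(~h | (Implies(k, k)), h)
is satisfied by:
  {h: True}


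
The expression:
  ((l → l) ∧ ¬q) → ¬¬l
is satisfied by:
  {q: True, l: True}
  {q: True, l: False}
  {l: True, q: False}


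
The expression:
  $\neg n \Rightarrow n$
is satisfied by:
  {n: True}


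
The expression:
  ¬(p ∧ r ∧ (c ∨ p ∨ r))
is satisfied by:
  {p: False, r: False}
  {r: True, p: False}
  {p: True, r: False}


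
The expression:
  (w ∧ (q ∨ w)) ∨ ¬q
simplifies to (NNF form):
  w ∨ ¬q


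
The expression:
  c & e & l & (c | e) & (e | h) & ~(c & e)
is never true.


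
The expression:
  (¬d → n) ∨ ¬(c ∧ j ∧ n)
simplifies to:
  True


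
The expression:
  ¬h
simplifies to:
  ¬h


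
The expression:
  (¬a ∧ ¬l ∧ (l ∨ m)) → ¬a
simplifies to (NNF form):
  True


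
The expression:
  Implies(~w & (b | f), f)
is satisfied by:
  {w: True, f: True, b: False}
  {w: True, f: False, b: False}
  {f: True, w: False, b: False}
  {w: False, f: False, b: False}
  {b: True, w: True, f: True}
  {b: True, w: True, f: False}
  {b: True, f: True, w: False}


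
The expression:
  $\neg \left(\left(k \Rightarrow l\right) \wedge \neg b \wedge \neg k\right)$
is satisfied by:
  {b: True, k: True}
  {b: True, k: False}
  {k: True, b: False}


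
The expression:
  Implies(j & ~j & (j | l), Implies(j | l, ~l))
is always true.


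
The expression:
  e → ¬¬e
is always true.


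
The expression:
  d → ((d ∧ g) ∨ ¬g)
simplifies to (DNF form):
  True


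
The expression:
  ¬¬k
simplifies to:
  k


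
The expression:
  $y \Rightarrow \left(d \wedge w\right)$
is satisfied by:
  {w: True, d: True, y: False}
  {w: True, d: False, y: False}
  {d: True, w: False, y: False}
  {w: False, d: False, y: False}
  {y: True, w: True, d: True}


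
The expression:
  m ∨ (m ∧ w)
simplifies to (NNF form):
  m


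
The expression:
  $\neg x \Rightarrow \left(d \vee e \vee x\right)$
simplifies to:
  $d \vee e \vee x$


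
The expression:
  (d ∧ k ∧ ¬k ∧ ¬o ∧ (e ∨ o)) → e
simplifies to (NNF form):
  True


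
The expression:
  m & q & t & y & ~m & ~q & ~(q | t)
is never true.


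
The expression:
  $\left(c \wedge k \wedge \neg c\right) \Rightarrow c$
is always true.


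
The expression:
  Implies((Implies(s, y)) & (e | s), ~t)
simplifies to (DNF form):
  ~t | (s & ~y) | (~e & ~s)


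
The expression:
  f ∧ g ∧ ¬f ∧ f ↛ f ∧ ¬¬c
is never true.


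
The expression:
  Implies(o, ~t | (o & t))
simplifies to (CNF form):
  True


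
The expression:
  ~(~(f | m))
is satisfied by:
  {m: True, f: True}
  {m: True, f: False}
  {f: True, m: False}


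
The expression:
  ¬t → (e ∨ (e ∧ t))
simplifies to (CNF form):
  e ∨ t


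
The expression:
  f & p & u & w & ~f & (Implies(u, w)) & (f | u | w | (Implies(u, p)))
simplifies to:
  False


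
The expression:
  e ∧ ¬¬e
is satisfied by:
  {e: True}


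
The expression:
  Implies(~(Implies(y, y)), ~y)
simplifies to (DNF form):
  True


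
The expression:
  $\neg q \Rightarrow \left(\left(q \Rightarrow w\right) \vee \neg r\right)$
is always true.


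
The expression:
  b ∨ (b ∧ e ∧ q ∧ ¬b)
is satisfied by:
  {b: True}


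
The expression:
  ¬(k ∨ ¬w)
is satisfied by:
  {w: True, k: False}


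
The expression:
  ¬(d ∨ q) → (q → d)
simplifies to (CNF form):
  True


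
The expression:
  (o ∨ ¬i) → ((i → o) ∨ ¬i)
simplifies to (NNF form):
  True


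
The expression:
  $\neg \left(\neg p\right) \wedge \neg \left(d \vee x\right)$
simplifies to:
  $p \wedge \neg d \wedge \neg x$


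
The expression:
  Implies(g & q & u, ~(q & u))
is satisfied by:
  {g: False, u: False, q: False}
  {q: True, g: False, u: False}
  {u: True, g: False, q: False}
  {q: True, u: True, g: False}
  {g: True, q: False, u: False}
  {q: True, g: True, u: False}
  {u: True, g: True, q: False}


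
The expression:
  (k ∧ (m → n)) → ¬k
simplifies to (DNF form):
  (m ∧ ¬n) ∨ ¬k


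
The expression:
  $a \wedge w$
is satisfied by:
  {a: True, w: True}


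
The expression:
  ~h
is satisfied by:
  {h: False}


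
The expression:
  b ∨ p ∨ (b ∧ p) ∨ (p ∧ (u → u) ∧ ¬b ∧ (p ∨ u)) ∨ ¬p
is always true.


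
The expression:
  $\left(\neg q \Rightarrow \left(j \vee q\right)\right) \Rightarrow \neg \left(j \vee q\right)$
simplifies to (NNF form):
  $\neg j \wedge \neg q$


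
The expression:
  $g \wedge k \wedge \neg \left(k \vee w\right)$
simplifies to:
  $\text{False}$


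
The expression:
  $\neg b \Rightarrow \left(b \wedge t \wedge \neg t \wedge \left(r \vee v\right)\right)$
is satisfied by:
  {b: True}


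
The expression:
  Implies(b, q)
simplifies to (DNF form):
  q | ~b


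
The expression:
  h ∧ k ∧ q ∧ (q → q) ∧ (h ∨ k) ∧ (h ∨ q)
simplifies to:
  h ∧ k ∧ q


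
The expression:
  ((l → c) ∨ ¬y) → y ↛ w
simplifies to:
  y ∧ (l ∨ ¬w) ∧ (¬c ∨ ¬w)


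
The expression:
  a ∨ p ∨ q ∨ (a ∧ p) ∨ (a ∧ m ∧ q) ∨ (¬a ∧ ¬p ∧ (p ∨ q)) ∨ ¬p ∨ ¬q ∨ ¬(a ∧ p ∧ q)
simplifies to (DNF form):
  True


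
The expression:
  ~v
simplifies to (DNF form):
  ~v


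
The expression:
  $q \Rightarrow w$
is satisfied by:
  {w: True, q: False}
  {q: False, w: False}
  {q: True, w: True}


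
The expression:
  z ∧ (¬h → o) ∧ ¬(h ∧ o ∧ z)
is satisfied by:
  {z: True, o: True, h: False}
  {z: True, h: True, o: False}


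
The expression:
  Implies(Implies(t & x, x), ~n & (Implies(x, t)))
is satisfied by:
  {t: True, n: False, x: False}
  {n: False, x: False, t: False}
  {x: True, t: True, n: False}


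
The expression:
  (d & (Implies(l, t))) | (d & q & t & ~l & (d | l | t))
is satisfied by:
  {t: True, d: True, l: False}
  {d: True, l: False, t: False}
  {t: True, l: True, d: True}


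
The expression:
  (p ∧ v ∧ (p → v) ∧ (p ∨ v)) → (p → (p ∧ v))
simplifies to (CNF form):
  True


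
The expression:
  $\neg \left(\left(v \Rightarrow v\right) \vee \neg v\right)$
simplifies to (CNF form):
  $\text{False}$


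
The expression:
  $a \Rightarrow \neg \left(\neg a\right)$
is always true.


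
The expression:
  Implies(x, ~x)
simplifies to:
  ~x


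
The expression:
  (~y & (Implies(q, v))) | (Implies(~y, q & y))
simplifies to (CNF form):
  v | y | ~q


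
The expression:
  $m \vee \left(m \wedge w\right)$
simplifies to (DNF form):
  $m$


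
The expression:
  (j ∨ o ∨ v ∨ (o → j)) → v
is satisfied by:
  {v: True}


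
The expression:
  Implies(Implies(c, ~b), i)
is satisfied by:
  {i: True, b: True, c: True}
  {i: True, b: True, c: False}
  {i: True, c: True, b: False}
  {i: True, c: False, b: False}
  {b: True, c: True, i: False}


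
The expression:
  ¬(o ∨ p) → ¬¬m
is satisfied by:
  {o: True, m: True, p: True}
  {o: True, m: True, p: False}
  {o: True, p: True, m: False}
  {o: True, p: False, m: False}
  {m: True, p: True, o: False}
  {m: True, p: False, o: False}
  {p: True, m: False, o: False}


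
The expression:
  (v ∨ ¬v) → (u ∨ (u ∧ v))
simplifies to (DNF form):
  u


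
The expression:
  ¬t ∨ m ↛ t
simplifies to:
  ¬t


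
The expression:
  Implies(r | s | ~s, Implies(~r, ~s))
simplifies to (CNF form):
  r | ~s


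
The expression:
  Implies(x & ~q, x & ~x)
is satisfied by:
  {q: True, x: False}
  {x: False, q: False}
  {x: True, q: True}


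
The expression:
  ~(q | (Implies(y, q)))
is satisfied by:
  {y: True, q: False}


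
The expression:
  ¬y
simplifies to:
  ¬y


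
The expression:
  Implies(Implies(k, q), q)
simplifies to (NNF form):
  k | q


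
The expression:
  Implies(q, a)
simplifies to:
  a | ~q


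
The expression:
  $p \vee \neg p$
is always true.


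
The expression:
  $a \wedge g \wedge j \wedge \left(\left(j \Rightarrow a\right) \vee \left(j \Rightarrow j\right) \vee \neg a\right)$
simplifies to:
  $a \wedge g \wedge j$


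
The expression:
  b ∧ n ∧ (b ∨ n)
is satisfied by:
  {b: True, n: True}


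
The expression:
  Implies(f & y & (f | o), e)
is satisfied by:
  {e: True, y: False, f: False}
  {e: False, y: False, f: False}
  {f: True, e: True, y: False}
  {f: True, e: False, y: False}
  {y: True, e: True, f: False}
  {y: True, e: False, f: False}
  {y: True, f: True, e: True}


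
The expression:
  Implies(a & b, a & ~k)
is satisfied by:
  {k: False, a: False, b: False}
  {b: True, k: False, a: False}
  {a: True, k: False, b: False}
  {b: True, a: True, k: False}
  {k: True, b: False, a: False}
  {b: True, k: True, a: False}
  {a: True, k: True, b: False}


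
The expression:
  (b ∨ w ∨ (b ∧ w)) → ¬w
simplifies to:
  ¬w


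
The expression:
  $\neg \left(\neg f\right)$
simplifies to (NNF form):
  $f$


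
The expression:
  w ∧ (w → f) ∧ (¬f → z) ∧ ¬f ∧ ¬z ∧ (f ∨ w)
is never true.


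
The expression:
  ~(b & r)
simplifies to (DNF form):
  ~b | ~r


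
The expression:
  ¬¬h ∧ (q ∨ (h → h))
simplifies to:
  h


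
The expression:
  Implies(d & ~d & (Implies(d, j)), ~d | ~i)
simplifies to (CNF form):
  True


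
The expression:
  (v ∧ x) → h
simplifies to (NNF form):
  h ∨ ¬v ∨ ¬x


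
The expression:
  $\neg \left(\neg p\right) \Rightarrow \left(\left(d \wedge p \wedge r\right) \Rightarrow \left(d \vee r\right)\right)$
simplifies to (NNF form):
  $\text{True}$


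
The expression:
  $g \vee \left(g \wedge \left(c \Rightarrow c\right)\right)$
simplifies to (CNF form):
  $g$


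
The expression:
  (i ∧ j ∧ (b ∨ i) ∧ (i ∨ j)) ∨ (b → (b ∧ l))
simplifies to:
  l ∨ (i ∧ j) ∨ ¬b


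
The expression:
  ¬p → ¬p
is always true.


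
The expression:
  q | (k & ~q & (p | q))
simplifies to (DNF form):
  q | (k & p)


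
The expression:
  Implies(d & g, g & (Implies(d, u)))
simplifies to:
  u | ~d | ~g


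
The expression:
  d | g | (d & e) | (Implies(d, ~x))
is always true.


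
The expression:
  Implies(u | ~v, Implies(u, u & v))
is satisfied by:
  {v: True, u: False}
  {u: False, v: False}
  {u: True, v: True}


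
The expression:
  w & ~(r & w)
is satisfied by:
  {w: True, r: False}


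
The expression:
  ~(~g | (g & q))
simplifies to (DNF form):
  g & ~q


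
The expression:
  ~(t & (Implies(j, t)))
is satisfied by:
  {t: False}


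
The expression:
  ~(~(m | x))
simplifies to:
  m | x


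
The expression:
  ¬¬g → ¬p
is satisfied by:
  {p: False, g: False}
  {g: True, p: False}
  {p: True, g: False}


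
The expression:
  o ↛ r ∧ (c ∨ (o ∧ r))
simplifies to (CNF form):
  c ∧ o ∧ ¬r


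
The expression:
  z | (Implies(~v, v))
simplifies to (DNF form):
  v | z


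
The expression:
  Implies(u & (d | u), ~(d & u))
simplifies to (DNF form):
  ~d | ~u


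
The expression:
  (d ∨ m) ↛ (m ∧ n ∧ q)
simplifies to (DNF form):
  (d ∧ ¬m) ∨ (m ∧ ¬n) ∨ (m ∧ ¬q)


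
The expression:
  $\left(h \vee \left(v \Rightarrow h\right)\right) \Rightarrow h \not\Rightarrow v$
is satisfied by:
  {h: True, v: False}
  {v: True, h: False}


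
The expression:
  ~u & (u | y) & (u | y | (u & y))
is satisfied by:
  {y: True, u: False}


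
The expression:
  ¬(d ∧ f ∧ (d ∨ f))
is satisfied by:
  {d: False, f: False}
  {f: True, d: False}
  {d: True, f: False}


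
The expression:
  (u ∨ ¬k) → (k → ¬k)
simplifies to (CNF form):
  ¬k ∨ ¬u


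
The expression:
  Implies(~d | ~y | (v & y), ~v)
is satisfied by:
  {v: False}


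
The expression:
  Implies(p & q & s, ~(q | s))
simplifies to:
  ~p | ~q | ~s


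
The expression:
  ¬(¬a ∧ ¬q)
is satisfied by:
  {a: True, q: True}
  {a: True, q: False}
  {q: True, a: False}


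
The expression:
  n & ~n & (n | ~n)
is never true.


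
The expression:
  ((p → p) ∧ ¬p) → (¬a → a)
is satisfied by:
  {a: True, p: True}
  {a: True, p: False}
  {p: True, a: False}


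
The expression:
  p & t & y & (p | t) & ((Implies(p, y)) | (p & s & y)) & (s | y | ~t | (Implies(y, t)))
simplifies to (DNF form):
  p & t & y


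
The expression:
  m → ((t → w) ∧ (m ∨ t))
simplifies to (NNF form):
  w ∨ ¬m ∨ ¬t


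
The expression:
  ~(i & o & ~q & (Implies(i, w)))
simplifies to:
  q | ~i | ~o | ~w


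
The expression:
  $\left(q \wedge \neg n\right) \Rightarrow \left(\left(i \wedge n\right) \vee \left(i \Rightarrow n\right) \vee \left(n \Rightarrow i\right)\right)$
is always true.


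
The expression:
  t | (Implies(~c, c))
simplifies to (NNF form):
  c | t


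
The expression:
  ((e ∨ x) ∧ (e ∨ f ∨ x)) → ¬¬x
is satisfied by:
  {x: True, e: False}
  {e: False, x: False}
  {e: True, x: True}


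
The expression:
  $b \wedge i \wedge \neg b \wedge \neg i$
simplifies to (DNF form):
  $\text{False}$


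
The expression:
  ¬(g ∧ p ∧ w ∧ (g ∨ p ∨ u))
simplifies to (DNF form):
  ¬g ∨ ¬p ∨ ¬w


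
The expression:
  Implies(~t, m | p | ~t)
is always true.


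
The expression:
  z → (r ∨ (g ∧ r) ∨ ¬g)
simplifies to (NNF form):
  r ∨ ¬g ∨ ¬z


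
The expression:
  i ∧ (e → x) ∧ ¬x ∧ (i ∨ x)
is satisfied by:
  {i: True, x: False, e: False}


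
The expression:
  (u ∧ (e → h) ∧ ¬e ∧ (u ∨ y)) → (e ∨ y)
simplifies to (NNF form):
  e ∨ y ∨ ¬u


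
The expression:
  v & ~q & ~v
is never true.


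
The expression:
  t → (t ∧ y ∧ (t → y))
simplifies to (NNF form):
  y ∨ ¬t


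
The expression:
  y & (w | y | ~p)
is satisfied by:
  {y: True}


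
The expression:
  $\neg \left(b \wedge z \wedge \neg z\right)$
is always true.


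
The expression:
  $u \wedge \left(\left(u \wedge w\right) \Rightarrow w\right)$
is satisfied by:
  {u: True}


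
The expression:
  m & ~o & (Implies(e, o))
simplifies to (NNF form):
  m & ~e & ~o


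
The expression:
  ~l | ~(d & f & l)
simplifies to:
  ~d | ~f | ~l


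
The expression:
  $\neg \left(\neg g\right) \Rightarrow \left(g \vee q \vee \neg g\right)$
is always true.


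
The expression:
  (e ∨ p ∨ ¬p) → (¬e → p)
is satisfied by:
  {e: True, p: True}
  {e: True, p: False}
  {p: True, e: False}


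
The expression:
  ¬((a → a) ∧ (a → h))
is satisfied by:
  {a: True, h: False}


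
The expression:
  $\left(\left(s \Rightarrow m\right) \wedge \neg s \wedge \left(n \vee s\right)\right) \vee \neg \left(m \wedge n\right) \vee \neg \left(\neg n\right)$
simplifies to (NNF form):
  $\text{True}$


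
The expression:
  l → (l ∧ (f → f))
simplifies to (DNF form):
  True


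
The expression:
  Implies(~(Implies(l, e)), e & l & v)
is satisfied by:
  {e: True, l: False}
  {l: False, e: False}
  {l: True, e: True}


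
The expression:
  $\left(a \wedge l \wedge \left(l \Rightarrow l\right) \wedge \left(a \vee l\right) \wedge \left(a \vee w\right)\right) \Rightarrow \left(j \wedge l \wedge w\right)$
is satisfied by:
  {w: True, j: True, l: False, a: False}
  {w: True, j: False, l: False, a: False}
  {j: True, w: False, l: False, a: False}
  {w: False, j: False, l: False, a: False}
  {a: True, w: True, j: True, l: False}
  {a: True, w: True, j: False, l: False}
  {a: True, j: True, w: False, l: False}
  {a: True, j: False, w: False, l: False}
  {w: True, l: True, j: True, a: False}
  {w: True, l: True, j: False, a: False}
  {l: True, j: True, w: False, a: False}
  {l: True, w: False, j: False, a: False}
  {a: True, w: True, l: True, j: True}


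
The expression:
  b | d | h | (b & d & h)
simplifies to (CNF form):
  b | d | h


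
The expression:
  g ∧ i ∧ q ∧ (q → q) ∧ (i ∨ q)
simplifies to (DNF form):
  g ∧ i ∧ q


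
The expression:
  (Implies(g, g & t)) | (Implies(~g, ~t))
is always true.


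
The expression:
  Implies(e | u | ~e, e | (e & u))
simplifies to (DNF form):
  e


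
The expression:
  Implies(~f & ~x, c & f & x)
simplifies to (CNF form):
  f | x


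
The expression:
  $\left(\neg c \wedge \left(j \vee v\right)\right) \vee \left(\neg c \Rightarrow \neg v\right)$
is always true.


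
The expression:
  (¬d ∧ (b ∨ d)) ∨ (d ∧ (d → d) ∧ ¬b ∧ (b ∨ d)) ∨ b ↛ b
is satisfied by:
  {b: True, d: False}
  {d: True, b: False}


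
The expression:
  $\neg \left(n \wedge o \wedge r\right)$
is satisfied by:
  {o: False, n: False, r: False}
  {r: True, o: False, n: False}
  {n: True, o: False, r: False}
  {r: True, n: True, o: False}
  {o: True, r: False, n: False}
  {r: True, o: True, n: False}
  {n: True, o: True, r: False}


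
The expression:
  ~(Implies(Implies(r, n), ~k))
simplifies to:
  k & (n | ~r)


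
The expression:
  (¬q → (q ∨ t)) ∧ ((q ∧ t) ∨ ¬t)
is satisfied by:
  {q: True}


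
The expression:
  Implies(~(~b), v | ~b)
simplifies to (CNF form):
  v | ~b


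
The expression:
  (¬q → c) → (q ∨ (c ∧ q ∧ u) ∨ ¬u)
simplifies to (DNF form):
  q ∨ ¬c ∨ ¬u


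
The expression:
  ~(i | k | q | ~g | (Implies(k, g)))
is never true.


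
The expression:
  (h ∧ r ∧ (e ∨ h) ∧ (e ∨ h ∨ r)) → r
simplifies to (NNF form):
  True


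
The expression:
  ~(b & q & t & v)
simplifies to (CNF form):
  ~b | ~q | ~t | ~v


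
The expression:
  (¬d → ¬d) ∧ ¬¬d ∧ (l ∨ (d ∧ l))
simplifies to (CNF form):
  d ∧ l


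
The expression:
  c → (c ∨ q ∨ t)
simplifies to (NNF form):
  True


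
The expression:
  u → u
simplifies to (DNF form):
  True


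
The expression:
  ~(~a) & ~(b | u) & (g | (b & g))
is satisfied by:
  {a: True, g: True, u: False, b: False}


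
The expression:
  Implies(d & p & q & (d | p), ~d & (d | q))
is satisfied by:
  {p: False, q: False, d: False}
  {d: True, p: False, q: False}
  {q: True, p: False, d: False}
  {d: True, q: True, p: False}
  {p: True, d: False, q: False}
  {d: True, p: True, q: False}
  {q: True, p: True, d: False}


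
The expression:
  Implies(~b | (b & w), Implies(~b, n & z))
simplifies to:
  b | (n & z)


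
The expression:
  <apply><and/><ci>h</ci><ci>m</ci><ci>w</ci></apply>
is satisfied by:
  {h: True, m: True, w: True}


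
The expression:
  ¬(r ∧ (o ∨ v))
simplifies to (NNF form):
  (¬o ∧ ¬v) ∨ ¬r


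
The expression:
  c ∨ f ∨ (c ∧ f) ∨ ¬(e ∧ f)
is always true.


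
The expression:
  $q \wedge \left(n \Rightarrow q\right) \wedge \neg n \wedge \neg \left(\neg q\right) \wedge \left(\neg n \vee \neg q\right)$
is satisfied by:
  {q: True, n: False}


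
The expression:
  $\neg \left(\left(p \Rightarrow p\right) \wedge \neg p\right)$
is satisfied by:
  {p: True}


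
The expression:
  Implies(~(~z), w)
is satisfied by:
  {w: True, z: False}
  {z: False, w: False}
  {z: True, w: True}


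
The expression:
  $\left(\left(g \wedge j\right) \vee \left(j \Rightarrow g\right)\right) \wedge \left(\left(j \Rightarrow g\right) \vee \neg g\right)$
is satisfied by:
  {g: True, j: False}
  {j: False, g: False}
  {j: True, g: True}


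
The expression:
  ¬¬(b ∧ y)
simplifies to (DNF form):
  b ∧ y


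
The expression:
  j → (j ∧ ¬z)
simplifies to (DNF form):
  ¬j ∨ ¬z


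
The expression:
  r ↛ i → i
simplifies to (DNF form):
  i ∨ ¬r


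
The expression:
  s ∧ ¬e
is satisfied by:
  {s: True, e: False}


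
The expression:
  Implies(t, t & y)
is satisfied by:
  {y: True, t: False}
  {t: False, y: False}
  {t: True, y: True}


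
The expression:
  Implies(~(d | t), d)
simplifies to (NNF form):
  d | t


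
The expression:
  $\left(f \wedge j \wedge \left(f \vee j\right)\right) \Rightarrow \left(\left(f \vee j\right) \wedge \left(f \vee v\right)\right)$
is always true.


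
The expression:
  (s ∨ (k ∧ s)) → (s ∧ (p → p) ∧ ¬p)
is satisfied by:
  {s: False, p: False}
  {p: True, s: False}
  {s: True, p: False}


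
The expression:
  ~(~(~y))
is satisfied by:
  {y: False}


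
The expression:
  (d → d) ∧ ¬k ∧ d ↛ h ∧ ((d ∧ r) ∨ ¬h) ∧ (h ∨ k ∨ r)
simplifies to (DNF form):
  d ∧ r ∧ ¬h ∧ ¬k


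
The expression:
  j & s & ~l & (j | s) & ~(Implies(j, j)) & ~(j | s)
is never true.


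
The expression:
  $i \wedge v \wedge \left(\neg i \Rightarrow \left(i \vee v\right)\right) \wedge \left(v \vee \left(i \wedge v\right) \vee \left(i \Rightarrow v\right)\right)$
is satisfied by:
  {i: True, v: True}


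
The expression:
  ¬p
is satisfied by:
  {p: False}


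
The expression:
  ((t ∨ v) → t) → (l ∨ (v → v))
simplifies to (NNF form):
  True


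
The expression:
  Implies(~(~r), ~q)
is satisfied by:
  {q: False, r: False}
  {r: True, q: False}
  {q: True, r: False}


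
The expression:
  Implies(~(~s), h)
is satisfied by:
  {h: True, s: False}
  {s: False, h: False}
  {s: True, h: True}


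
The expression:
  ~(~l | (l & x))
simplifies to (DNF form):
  l & ~x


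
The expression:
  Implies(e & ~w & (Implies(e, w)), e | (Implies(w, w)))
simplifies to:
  True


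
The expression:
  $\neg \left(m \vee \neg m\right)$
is never true.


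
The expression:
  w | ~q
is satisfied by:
  {w: True, q: False}
  {q: False, w: False}
  {q: True, w: True}


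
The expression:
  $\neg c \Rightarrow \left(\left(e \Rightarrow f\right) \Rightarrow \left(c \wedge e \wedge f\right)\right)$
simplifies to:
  $c \vee \left(e \wedge \neg f\right)$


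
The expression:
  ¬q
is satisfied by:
  {q: False}


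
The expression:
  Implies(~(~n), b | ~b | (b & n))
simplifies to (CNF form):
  True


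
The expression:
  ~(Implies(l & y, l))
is never true.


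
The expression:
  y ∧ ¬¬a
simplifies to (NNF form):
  a ∧ y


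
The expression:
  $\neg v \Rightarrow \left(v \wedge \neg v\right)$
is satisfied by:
  {v: True}


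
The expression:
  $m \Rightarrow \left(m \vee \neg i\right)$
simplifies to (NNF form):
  $\text{True}$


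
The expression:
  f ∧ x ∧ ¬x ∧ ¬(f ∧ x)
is never true.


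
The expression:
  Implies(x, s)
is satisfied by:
  {s: True, x: False}
  {x: False, s: False}
  {x: True, s: True}


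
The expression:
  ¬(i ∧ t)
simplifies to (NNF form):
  ¬i ∨ ¬t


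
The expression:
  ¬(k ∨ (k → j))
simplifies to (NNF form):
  False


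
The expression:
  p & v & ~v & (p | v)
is never true.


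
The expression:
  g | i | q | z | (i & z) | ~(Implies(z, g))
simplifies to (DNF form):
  g | i | q | z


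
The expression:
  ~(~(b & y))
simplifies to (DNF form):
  b & y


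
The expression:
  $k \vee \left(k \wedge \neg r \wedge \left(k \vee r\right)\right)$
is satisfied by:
  {k: True}


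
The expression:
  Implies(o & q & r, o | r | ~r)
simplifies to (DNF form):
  True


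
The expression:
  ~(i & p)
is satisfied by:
  {p: False, i: False}
  {i: True, p: False}
  {p: True, i: False}


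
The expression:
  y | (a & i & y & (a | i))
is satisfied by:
  {y: True}


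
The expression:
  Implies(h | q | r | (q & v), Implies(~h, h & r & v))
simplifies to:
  h | (~q & ~r)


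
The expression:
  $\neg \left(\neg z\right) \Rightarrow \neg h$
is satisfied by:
  {h: False, z: False}
  {z: True, h: False}
  {h: True, z: False}


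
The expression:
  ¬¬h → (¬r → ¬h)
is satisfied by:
  {r: True, h: False}
  {h: False, r: False}
  {h: True, r: True}


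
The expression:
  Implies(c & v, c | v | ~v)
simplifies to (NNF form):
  True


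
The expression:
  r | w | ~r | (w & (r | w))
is always true.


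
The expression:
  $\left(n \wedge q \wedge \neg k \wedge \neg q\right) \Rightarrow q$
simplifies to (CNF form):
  $\text{True}$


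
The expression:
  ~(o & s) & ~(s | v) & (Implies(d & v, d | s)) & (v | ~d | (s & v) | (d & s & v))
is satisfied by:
  {d: False, v: False, s: False}


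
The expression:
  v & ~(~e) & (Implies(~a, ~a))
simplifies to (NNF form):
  e & v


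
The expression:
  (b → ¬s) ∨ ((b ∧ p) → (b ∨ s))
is always true.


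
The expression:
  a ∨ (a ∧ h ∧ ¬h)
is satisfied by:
  {a: True}


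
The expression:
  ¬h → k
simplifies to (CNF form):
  h ∨ k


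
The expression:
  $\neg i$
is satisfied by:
  {i: False}


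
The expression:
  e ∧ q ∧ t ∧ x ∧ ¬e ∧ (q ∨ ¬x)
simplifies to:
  False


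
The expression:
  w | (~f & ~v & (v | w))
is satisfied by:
  {w: True}


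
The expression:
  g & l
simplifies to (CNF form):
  g & l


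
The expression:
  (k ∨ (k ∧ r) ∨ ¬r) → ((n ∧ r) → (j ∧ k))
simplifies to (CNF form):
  j ∨ ¬k ∨ ¬n ∨ ¬r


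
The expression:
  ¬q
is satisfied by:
  {q: False}


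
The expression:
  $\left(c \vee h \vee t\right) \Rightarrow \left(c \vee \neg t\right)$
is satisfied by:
  {c: True, t: False}
  {t: False, c: False}
  {t: True, c: True}


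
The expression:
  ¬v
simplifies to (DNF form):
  ¬v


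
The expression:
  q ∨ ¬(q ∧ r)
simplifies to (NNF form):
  True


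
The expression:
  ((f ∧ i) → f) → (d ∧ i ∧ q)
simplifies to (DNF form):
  d ∧ i ∧ q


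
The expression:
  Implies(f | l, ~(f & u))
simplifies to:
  ~f | ~u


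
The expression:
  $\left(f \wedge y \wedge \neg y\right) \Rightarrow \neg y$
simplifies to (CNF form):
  $\text{True}$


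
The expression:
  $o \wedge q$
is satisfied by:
  {o: True, q: True}


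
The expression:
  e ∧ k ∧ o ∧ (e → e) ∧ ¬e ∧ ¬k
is never true.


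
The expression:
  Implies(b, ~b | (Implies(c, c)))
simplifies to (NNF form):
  True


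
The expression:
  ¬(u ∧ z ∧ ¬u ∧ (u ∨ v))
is always true.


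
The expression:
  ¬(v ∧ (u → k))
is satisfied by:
  {u: True, v: False, k: False}
  {u: False, v: False, k: False}
  {k: True, u: True, v: False}
  {k: True, u: False, v: False}
  {v: True, u: True, k: False}


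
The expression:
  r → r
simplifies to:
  True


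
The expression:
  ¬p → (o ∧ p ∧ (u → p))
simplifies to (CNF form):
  p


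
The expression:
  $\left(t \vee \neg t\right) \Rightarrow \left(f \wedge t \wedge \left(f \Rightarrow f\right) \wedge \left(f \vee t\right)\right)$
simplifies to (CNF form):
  $f \wedge t$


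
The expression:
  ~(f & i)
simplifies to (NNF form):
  ~f | ~i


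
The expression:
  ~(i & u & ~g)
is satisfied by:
  {g: True, u: False, i: False}
  {u: False, i: False, g: False}
  {i: True, g: True, u: False}
  {i: True, u: False, g: False}
  {g: True, u: True, i: False}
  {u: True, g: False, i: False}
  {i: True, u: True, g: True}


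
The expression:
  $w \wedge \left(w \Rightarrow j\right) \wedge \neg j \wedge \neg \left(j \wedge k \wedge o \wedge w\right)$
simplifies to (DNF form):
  $\text{False}$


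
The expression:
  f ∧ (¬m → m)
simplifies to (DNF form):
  f ∧ m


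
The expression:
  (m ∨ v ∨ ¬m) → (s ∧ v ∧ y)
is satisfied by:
  {s: True, y: True, v: True}


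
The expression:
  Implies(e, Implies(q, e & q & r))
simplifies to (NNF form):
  r | ~e | ~q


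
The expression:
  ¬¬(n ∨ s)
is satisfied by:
  {n: True, s: True}
  {n: True, s: False}
  {s: True, n: False}


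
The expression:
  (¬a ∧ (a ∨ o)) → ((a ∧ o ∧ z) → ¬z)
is always true.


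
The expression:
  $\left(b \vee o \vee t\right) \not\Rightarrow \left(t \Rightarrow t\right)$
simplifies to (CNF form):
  $\text{False}$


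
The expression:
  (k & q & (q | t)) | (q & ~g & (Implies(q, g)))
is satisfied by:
  {q: True, k: True}


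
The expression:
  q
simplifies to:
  q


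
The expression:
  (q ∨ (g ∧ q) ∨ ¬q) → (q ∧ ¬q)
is never true.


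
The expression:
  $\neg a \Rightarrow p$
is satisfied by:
  {a: True, p: True}
  {a: True, p: False}
  {p: True, a: False}


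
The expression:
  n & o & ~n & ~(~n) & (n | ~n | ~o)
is never true.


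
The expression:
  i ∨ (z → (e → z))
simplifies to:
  True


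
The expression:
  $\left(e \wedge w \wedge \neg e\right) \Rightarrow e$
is always true.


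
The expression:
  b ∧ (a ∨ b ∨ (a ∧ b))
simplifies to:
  b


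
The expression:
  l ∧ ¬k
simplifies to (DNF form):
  l ∧ ¬k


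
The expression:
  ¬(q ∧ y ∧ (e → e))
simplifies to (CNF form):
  ¬q ∨ ¬y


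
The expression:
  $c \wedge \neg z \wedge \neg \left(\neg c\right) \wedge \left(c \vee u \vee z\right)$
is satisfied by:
  {c: True, z: False}


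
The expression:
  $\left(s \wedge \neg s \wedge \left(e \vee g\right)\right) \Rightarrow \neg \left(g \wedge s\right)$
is always true.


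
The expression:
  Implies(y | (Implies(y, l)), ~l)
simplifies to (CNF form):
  ~l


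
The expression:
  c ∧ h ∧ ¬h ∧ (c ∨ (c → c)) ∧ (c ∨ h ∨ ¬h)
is never true.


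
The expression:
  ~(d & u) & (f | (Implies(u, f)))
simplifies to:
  ~u | (f & ~d)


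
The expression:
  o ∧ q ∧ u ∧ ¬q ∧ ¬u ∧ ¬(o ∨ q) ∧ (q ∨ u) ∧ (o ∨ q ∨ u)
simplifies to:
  False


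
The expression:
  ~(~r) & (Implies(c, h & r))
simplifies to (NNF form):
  r & (h | ~c)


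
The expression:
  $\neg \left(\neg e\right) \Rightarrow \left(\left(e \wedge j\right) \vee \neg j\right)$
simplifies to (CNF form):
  $\text{True}$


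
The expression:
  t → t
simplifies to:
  True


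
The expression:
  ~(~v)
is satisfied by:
  {v: True}


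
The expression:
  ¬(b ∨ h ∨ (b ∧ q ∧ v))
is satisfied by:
  {h: False, b: False}


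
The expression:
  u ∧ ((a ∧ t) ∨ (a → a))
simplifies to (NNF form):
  u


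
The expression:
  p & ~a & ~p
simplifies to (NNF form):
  False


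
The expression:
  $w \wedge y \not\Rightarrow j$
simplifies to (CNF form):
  $w \wedge y \wedge \neg j$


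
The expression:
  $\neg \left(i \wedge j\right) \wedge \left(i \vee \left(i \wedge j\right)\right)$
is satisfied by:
  {i: True, j: False}


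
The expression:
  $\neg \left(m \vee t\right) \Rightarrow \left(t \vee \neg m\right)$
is always true.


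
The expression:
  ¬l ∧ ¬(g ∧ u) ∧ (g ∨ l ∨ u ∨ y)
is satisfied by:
  {y: True, g: False, u: False, l: False}
  {y: True, u: True, g: False, l: False}
  {u: True, y: False, g: False, l: False}
  {y: True, g: True, u: False, l: False}
  {g: True, y: False, u: False, l: False}


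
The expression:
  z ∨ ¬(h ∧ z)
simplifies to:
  True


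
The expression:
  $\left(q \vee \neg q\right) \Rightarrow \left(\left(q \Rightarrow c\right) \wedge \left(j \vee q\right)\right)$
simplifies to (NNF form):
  $\left(c \wedge q\right) \vee \left(j \wedge \neg q\right)$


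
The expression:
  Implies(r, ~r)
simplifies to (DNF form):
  ~r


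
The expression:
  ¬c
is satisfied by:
  {c: False}


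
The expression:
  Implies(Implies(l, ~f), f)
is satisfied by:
  {f: True}


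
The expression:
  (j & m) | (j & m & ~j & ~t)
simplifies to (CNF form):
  j & m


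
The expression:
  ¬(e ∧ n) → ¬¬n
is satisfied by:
  {n: True}


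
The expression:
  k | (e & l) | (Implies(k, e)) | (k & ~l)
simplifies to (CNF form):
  True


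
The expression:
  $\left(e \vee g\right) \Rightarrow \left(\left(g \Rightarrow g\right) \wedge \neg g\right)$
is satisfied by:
  {g: False}


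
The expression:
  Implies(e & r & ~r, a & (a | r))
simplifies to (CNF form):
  True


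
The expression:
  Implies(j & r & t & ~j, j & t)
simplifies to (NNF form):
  True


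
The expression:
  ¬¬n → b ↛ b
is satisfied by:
  {n: False}


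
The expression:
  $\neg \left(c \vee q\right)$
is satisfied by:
  {q: False, c: False}


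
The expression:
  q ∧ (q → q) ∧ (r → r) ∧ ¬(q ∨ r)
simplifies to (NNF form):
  False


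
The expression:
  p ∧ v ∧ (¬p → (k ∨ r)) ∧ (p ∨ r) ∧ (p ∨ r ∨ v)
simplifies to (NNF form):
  p ∧ v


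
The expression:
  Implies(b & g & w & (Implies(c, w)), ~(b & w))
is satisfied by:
  {w: False, b: False, g: False}
  {g: True, w: False, b: False}
  {b: True, w: False, g: False}
  {g: True, b: True, w: False}
  {w: True, g: False, b: False}
  {g: True, w: True, b: False}
  {b: True, w: True, g: False}


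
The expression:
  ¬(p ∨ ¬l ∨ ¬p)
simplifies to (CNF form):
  False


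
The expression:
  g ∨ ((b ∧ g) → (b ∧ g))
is always true.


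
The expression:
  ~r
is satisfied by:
  {r: False}


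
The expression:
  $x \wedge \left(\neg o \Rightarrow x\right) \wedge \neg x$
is never true.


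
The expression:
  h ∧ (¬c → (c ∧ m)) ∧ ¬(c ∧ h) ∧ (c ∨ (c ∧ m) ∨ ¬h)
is never true.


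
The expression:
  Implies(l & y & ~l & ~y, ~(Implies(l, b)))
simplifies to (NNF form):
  True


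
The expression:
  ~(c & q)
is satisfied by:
  {c: False, q: False}
  {q: True, c: False}
  {c: True, q: False}


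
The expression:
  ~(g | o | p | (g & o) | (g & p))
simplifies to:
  ~g & ~o & ~p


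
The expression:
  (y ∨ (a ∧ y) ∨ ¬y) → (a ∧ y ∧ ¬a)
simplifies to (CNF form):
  False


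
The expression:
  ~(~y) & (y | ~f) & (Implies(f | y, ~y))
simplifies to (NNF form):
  False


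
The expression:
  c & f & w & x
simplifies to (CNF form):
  c & f & w & x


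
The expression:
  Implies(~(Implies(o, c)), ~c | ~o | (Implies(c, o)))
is always true.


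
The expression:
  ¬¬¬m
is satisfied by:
  {m: False}


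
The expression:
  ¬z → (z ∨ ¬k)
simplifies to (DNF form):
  z ∨ ¬k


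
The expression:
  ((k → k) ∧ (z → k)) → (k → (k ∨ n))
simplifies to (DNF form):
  True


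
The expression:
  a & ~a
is never true.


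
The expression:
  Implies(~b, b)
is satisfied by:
  {b: True}


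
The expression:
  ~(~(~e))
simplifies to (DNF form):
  ~e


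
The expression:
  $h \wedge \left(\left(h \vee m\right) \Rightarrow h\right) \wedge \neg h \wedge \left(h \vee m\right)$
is never true.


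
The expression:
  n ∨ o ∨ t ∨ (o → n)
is always true.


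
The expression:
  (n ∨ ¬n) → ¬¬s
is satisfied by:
  {s: True}


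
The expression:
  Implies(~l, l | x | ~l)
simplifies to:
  True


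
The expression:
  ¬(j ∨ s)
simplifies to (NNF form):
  ¬j ∧ ¬s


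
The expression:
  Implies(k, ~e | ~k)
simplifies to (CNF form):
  ~e | ~k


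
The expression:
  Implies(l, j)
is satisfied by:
  {j: True, l: False}
  {l: False, j: False}
  {l: True, j: True}


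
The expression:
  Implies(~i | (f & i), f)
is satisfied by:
  {i: True, f: True}
  {i: True, f: False}
  {f: True, i: False}


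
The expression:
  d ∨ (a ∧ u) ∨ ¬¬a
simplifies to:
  a ∨ d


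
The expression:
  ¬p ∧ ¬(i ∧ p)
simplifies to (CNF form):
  ¬p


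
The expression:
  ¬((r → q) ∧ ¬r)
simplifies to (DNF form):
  r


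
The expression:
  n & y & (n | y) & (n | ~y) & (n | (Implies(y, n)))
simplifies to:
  n & y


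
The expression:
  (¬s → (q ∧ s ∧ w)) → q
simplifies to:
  q ∨ ¬s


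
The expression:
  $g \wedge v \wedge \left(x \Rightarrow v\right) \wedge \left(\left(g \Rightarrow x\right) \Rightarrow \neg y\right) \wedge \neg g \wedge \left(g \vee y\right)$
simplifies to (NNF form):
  $\text{False}$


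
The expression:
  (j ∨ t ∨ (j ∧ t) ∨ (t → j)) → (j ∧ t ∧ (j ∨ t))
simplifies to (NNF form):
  j ∧ t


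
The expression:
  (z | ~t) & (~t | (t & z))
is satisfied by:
  {z: True, t: False}
  {t: False, z: False}
  {t: True, z: True}


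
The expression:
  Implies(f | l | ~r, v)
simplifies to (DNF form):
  v | (r & ~f & ~l)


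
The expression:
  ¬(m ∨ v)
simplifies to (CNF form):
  ¬m ∧ ¬v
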